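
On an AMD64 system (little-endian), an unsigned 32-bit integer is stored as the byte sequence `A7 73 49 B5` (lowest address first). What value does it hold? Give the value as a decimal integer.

3041489831

Little-endian stores the least-significant byte at the lowest address.
Reassemble most-significant byte first: B5 49 73 A7 → 0xB54973A7.
0xB54973A7 = 3041489831.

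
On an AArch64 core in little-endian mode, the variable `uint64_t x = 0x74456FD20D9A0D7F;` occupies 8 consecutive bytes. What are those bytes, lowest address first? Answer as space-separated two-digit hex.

7F 0D 9A 0D D2 6F 45 74

Split into bytes (most-significant first): 74 45 6F D2 0D 9A 0D 7F.
In little-endian order the low byte comes first in memory.
So at ascending addresses the bytes are 7F 0D 9A 0D D2 6F 45 74.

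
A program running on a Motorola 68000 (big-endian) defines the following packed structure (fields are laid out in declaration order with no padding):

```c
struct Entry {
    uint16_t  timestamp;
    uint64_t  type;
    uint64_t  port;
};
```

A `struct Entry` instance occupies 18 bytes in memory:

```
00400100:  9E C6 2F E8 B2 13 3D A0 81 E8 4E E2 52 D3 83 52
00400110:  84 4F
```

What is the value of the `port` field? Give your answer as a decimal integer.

`port` follows `timestamp` (2 B), `type` (8 B), so it starts at offset 2 + 8 = 10 and occupies 8 bytes.
Bytes at offsets 10..17: 4E E2 52 D3 83 52 84 4F.
In big-endian order the high byte comes first in memory.
The bytes are already most-significant first: 0x4EE252D38352844F.
0x4EE252D38352844F = 5684196748089787471.

5684196748089787471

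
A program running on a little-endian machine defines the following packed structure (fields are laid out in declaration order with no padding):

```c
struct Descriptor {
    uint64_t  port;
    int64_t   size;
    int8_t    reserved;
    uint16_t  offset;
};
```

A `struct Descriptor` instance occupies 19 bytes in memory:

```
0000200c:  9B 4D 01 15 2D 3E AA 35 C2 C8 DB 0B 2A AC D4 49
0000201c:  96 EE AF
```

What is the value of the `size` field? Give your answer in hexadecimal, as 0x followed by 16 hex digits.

0x49D4AC2A0BDBC8C2

`size` follows `port` (8 bytes), so it starts at byte offset 8 and occupies 8 bytes.
Bytes at offsets 8..15: C2 C8 DB 0B 2A AC D4 49.
In little-endian order the low byte comes first in memory.
Reassemble most-significant byte first: 49 D4 AC 2A 0B DB C8 C2 → 0x49D4AC2A0BDBC8C2.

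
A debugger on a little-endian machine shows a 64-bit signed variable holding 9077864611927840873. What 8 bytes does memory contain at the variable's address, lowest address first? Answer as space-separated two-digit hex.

9077864611927840873 in hexadecimal, padded to 64 bits, is 0x7DFB0DC4990C5869.
Split into bytes (most-significant first): 7D FB 0D C4 99 0C 58 69.
Little-endian: lowest address holds the least-significant byte.
So at ascending addresses the bytes are 69 58 0C 99 C4 0D FB 7D.

69 58 0C 99 C4 0D FB 7D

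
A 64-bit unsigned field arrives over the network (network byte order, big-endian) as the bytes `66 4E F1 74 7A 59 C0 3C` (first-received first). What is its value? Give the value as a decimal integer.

7372095122623283260

Big-endian stores the most-significant byte at the lowest address.
The bytes are already most-significant first: 0x664EF1747A59C03C.
0x664EF1747A59C03C = 7372095122623283260.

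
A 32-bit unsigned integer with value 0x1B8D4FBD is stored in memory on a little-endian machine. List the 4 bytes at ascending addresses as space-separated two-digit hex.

BD 4F 8D 1B

Split into bytes (most-significant first): 1B 8D 4F BD.
Little-endian: lowest address holds the least-significant byte.
So at ascending addresses the bytes are BD 4F 8D 1B.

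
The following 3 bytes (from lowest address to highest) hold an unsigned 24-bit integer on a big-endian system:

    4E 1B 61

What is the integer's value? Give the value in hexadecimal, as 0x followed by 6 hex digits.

Big-endian stores the most-significant byte at the lowest address.
The bytes are already most-significant first: 0x4E1B61.

0x4E1B61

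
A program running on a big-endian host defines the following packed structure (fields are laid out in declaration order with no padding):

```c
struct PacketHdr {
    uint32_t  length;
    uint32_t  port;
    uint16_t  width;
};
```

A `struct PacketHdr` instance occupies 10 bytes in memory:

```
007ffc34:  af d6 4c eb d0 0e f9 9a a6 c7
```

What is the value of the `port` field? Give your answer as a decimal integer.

3490642330

`port` follows `length` (4 bytes), so it starts at byte offset 4 and occupies 4 bytes.
Bytes at offsets 4..7: D0 0E F9 9A.
Big-endian stores the most-significant byte at the lowest address.
The bytes are already most-significant first: 0xD00EF99A.
0xD00EF99A = 3490642330.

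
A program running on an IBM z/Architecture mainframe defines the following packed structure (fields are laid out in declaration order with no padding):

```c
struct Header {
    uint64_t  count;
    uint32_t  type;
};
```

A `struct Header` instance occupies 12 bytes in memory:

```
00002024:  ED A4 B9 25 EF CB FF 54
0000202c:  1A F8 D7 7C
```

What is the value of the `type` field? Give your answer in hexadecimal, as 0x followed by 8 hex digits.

`type` follows `count` (8 bytes), so it starts at byte offset 8 and occupies 4 bytes.
Bytes at offsets 8..11: 1A F8 D7 7C.
In big-endian order the high byte comes first in memory.
The bytes are already most-significant first: 0x1AF8D77C.

0x1AF8D77C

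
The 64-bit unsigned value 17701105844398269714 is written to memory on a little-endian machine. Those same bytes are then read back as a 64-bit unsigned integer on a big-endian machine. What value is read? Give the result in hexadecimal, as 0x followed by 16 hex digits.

0x1225F322FBF5A6F5

17701105844398269714 in 64-bit hexadecimal is 0xF5A6F5FB22F32512.
Stored little-endian, the bytes at ascending addresses are 12 25 F3 22 FB F5 A6 F5.
Read back as big-endian, the last byte is least significant, giving 0x1225F322FBF5A6F5.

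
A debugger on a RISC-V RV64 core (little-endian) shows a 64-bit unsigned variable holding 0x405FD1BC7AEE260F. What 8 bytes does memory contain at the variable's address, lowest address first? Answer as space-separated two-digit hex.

Split into bytes (most-significant first): 40 5F D1 BC 7A EE 26 0F.
Little-endian: lowest address holds the least-significant byte.
So at ascending addresses the bytes are 0F 26 EE 7A BC D1 5F 40.

0F 26 EE 7A BC D1 5F 40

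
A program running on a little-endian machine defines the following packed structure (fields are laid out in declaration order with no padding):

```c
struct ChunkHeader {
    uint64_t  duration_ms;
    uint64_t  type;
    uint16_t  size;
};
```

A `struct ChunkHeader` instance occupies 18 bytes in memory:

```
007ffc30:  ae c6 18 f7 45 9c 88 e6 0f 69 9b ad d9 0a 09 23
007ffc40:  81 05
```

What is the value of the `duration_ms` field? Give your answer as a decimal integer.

16611699049868347054

`duration_ms` is the first field, at byte offset 0, occupying 8 bytes.
Bytes at offsets 0..7: AE C6 18 F7 45 9C 88 E6.
In little-endian order the low byte comes first in memory.
Reassemble most-significant byte first: E6 88 9C 45 F7 18 C6 AE → 0xE6889C45F718C6AE.
0xE6889C45F718C6AE = 16611699049868347054.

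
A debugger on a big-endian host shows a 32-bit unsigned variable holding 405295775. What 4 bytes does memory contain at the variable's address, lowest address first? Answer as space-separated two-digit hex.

18 28 52 9F

405295775 in hexadecimal, padded to 32 bits, is 0x1828529F.
Split into bytes (most-significant first): 18 28 52 9F.
Big-endian: lowest address holds the most-significant byte.
So the memory order matches the most-significant-first order: 18 28 52 9F.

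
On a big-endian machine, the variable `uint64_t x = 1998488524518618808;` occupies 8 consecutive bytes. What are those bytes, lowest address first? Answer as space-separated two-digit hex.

1998488524518618808 in hexadecimal, padded to 64 bits, is 0x1BBC0EB97FA076B8.
Split into bytes (most-significant first): 1B BC 0E B9 7F A0 76 B8.
Big-endian stores the most-significant byte at the lowest address.
So the memory order matches the most-significant-first order: 1B BC 0E B9 7F A0 76 B8.

1B BC 0E B9 7F A0 76 B8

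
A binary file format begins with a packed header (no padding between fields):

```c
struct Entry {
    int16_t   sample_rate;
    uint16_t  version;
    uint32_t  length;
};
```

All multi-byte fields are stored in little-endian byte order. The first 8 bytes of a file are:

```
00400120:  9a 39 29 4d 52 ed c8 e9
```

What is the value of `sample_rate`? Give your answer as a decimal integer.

`sample_rate` is the first field, at byte offset 0, occupying 2 bytes.
Bytes at offsets 0..1: 9A 39.
Little-endian stores the least-significant byte at the lowest address.
Reassemble most-significant byte first: 39 9A → 0x399A.
0x399A = 14746.

14746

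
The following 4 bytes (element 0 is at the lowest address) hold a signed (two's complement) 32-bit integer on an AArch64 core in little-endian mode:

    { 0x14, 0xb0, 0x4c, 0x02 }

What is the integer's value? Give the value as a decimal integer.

38580244

Little-endian stores the least-significant byte at the lowest address.
Reassemble most-significant byte first: 02 4C B0 14 → 0x024CB014.
0x024CB014 = 38580244.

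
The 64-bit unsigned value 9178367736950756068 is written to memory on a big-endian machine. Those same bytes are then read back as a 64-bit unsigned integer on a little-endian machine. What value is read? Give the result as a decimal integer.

16434439757479305343

9178367736950756068 in 64-bit hexadecimal is 0x7F601CD3E2DB12E4.
Stored big-endian, the bytes at ascending addresses are 7F 60 1C D3 E2 DB 12 E4.
Read back as little-endian, the first byte is least significant, giving 0xE412DBE2D31C607F.
0xE412DBE2D31C607F = 16434439757479305343.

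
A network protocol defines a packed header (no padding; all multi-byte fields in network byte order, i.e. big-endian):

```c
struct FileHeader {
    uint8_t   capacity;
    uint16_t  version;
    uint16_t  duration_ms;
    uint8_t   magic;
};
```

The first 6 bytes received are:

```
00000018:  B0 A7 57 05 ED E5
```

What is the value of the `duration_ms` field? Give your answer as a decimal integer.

1517

`duration_ms` follows `capacity` (1 B), `version` (2 B), so it starts at offset 1 + 2 = 3 and occupies 2 bytes.
Bytes at offsets 3..4: 05 ED.
Big-endian: lowest address holds the most-significant byte.
The bytes are already most-significant first: 0x05ED.
0x05ED = 1517.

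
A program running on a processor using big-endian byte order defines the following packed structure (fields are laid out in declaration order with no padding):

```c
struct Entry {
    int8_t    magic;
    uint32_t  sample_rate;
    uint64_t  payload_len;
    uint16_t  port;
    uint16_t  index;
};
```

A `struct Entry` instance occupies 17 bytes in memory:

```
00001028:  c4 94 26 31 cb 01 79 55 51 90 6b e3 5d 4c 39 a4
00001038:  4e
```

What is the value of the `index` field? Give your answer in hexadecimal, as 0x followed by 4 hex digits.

`index` follows `magic` (1 B), `sample_rate` (4 B), `payload_len` (8 B), `port` (2 B), so it starts at offset 1 + 4 + 8 + 2 = 15 and occupies 2 bytes.
Bytes at offsets 15..16: A4 4E.
Big-endian stores the most-significant byte at the lowest address.
The bytes are already most-significant first: 0xA44E.

0xA44E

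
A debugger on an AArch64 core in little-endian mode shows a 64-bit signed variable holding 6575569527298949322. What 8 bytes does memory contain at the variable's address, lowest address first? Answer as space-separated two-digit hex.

6575569527298949322 in hexadecimal, padded to 64 bits, is 0x5B411DA56E8980CA.
Split into bytes (most-significant first): 5B 41 1D A5 6E 89 80 CA.
Little-endian stores the least-significant byte at the lowest address.
So at ascending addresses the bytes are CA 80 89 6E A5 1D 41 5B.

CA 80 89 6E A5 1D 41 5B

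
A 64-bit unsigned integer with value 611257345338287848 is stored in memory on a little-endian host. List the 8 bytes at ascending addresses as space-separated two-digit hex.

611257345338287848 in hexadecimal, padded to 64 bits, is 0x087B9F51273CA6E8.
Split into bytes (most-significant first): 08 7B 9F 51 27 3C A6 E8.
Little-endian: lowest address holds the least-significant byte.
So at ascending addresses the bytes are E8 A6 3C 27 51 9F 7B 08.

E8 A6 3C 27 51 9F 7B 08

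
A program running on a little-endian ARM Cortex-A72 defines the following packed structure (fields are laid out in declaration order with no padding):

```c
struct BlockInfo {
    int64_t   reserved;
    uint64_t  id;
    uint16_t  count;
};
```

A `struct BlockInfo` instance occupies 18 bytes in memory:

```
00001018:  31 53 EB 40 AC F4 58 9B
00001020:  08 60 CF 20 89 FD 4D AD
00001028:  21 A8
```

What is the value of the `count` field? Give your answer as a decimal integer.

`count` follows `reserved` (8 B), `id` (8 B), so it starts at offset 8 + 8 = 16 and occupies 2 bytes.
Bytes at offsets 16..17: 21 A8.
Little-endian stores the least-significant byte at the lowest address.
Reassemble most-significant byte first: A8 21 → 0xA821.
0xA821 = 43041.

43041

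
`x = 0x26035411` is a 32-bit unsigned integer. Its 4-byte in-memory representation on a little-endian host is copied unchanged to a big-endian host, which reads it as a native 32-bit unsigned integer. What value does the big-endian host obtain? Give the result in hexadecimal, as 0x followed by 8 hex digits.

Stored little-endian, the bytes at ascending addresses are 11 54 03 26.
Read back as big-endian, the last byte is least significant, giving 0x11540326.

0x11540326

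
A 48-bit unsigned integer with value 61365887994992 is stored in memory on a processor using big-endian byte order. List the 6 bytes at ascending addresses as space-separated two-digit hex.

37 CF DB F4 8C 70

61365887994992 in hexadecimal, padded to 48 bits, is 0x37CFDBF48C70.
Split into bytes (most-significant first): 37 CF DB F4 8C 70.
Big-endian: lowest address holds the most-significant byte.
So the memory order matches the most-significant-first order: 37 CF DB F4 8C 70.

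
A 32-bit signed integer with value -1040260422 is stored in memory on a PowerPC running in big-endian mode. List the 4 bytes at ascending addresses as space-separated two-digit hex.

Two's complement of -1040260422 in 32 bits: 1040260422 = 0x3E011D46; invert → 0xC1FEE2B9; add 1 → 0xC1FEE2BA.
Split into bytes (most-significant first): C1 FE E2 BA.
In big-endian order the high byte comes first in memory.
So the memory order matches the most-significant-first order: C1 FE E2 BA.

C1 FE E2 BA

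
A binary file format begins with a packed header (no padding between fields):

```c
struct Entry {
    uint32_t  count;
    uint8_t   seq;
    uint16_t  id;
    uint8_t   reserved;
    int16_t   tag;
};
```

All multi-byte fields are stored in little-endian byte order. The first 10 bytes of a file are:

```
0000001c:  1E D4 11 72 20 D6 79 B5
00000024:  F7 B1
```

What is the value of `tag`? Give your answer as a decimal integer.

-19977

`tag` follows `count` (4 B), `seq` (1 B), `id` (2 B), `reserved` (1 B), so it starts at offset 4 + 1 + 2 + 1 = 8 and occupies 2 bytes.
Bytes at offsets 8..9: F7 B1.
Little-endian stores the least-significant byte at the lowest address.
Reassemble most-significant byte first: B1 F7 → 0xB1F7.
Top bit is set, so as a signed 16-bit value this is 0xB1F7 − 2^16 = -19977.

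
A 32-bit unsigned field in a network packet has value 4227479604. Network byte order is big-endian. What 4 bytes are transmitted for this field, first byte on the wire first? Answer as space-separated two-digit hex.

4227479604 in hexadecimal, padded to 32 bits, is 0xFBFA3834.
Split into bytes (most-significant first): FB FA 38 34.
Big-endian stores the most-significant byte at the lowest address.
So the memory order matches the most-significant-first order: FB FA 38 34.

FB FA 38 34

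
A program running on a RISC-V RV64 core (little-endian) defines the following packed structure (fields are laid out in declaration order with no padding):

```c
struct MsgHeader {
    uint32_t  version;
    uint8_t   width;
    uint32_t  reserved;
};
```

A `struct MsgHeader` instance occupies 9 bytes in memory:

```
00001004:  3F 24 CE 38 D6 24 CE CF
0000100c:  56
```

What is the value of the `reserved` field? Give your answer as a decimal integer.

1456459300

`reserved` follows `version` (4 B), `width` (1 B), so it starts at offset 4 + 1 = 5 and occupies 4 bytes.
Bytes at offsets 5..8: 24 CE CF 56.
Little-endian stores the least-significant byte at the lowest address.
Reassemble most-significant byte first: 56 CF CE 24 → 0x56CFCE24.
0x56CFCE24 = 1456459300.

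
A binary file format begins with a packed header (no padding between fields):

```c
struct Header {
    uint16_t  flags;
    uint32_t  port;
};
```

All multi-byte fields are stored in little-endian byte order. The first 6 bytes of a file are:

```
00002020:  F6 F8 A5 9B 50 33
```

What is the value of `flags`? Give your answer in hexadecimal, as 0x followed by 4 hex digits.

`flags` is the first field, at byte offset 0, occupying 2 bytes.
Bytes at offsets 0..1: F6 F8.
In little-endian order the low byte comes first in memory.
Reassemble most-significant byte first: F8 F6 → 0xF8F6.

0xF8F6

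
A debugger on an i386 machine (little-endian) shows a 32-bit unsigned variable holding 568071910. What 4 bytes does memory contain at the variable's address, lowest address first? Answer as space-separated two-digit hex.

E6 16 DC 21

568071910 in hexadecimal, padded to 32 bits, is 0x21DC16E6.
Split into bytes (most-significant first): 21 DC 16 E6.
Little-endian stores the least-significant byte at the lowest address.
So at ascending addresses the bytes are E6 16 DC 21.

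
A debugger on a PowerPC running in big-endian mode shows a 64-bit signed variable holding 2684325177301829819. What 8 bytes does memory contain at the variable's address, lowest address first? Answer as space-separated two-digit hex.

2684325177301829819 in hexadecimal, padded to 64 bits, is 0x2540A386CEB688BB.
Split into bytes (most-significant first): 25 40 A3 86 CE B6 88 BB.
Big-endian stores the most-significant byte at the lowest address.
So the memory order matches the most-significant-first order: 25 40 A3 86 CE B6 88 BB.

25 40 A3 86 CE B6 88 BB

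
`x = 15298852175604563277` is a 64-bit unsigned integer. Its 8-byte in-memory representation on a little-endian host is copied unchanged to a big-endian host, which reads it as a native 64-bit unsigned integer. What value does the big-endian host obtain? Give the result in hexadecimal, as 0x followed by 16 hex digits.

15298852175604563277 in 64-bit hexadecimal is 0xD45070FF361F3D4D.
Stored little-endian, the bytes at ascending addresses are 4D 3D 1F 36 FF 70 50 D4.
Read back as big-endian, the last byte is least significant, giving 0x4D3D1F36FF7050D4.

0x4D3D1F36FF7050D4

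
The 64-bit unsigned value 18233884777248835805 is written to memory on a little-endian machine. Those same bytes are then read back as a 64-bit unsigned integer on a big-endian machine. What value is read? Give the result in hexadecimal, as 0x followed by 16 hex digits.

0xDDC851FF98C50BFD

18233884777248835805 in 64-bit hexadecimal is 0xFD0BC598FF51C8DD.
Stored little-endian, the bytes at ascending addresses are DD C8 51 FF 98 C5 0B FD.
Read back as big-endian, the last byte is least significant, giving 0xDDC851FF98C50BFD.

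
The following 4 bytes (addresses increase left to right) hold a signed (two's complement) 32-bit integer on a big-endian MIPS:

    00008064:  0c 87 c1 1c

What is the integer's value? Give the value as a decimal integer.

210223388

In big-endian order the high byte comes first in memory.
The bytes are already most-significant first: 0x0C87C11C.
0x0C87C11C = 210223388.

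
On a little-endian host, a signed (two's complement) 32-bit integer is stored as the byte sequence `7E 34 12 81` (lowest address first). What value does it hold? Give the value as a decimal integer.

Little-endian stores the least-significant byte at the lowest address.
Reassemble most-significant byte first: 81 12 34 7E → 0x8112347E.
Top bit is set, so as a signed 32-bit value this is 0x8112347E − 2^32 = -2129513346.

-2129513346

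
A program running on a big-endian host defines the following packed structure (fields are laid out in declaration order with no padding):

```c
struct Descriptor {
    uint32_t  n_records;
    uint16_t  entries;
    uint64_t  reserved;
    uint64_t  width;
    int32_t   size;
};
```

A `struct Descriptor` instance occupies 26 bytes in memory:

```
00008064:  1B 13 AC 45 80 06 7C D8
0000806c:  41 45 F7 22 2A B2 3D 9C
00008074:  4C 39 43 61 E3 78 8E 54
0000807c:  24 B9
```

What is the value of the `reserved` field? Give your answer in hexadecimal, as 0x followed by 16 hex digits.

0x7CD84145F7222AB2

`reserved` follows `n_records` (4 B), `entries` (2 B), so it starts at offset 4 + 2 = 6 and occupies 8 bytes.
Bytes at offsets 6..13: 7C D8 41 45 F7 22 2A B2.
Big-endian: lowest address holds the most-significant byte.
The bytes are already most-significant first: 0x7CD84145F7222AB2.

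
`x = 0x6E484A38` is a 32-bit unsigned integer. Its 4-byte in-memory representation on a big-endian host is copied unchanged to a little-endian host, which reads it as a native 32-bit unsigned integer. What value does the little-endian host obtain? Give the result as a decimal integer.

Stored big-endian, the bytes at ascending addresses are 6E 48 4A 38.
Read back as little-endian, the first byte is least significant, giving 0x384A486E.
0x384A486E = 944392302.

944392302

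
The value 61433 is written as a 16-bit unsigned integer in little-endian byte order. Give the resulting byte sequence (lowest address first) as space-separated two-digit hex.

61433 in hexadecimal, padded to 16 bits, is 0xEFF9.
Split into bytes (most-significant first): EF F9.
In little-endian order the low byte comes first in memory.
So at ascending addresses the bytes are F9 EF.

F9 EF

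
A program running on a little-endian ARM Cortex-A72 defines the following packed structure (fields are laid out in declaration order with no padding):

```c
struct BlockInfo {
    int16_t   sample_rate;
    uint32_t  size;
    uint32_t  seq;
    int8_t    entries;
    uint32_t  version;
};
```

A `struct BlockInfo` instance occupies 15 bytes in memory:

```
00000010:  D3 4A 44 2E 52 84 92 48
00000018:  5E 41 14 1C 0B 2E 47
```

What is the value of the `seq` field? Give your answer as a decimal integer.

`seq` follows `sample_rate` (2 B), `size` (4 B), so it starts at offset 2 + 4 = 6 and occupies 4 bytes.
Bytes at offsets 6..9: 92 48 5E 41.
In little-endian order the low byte comes first in memory.
Reassemble most-significant byte first: 41 5E 48 92 → 0x415E4892.
0x415E4892 = 1096698002.

1096698002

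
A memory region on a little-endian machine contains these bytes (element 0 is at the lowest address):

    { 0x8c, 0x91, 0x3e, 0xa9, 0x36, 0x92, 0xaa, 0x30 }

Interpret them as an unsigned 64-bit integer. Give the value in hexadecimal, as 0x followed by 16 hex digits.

0x30AA9236A93E918C

In little-endian order the low byte comes first in memory.
Reassemble most-significant byte first: 30 AA 92 36 A9 3E 91 8C → 0x30AA9236A93E918C.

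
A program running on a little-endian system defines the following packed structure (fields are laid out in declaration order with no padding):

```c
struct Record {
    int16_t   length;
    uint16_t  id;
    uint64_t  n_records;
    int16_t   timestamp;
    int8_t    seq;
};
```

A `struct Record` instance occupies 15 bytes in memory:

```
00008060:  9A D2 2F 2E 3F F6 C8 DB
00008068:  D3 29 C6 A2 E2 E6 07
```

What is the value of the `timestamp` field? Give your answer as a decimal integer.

-6430

`timestamp` follows `length` (2 B), `id` (2 B), `n_records` (8 B), so it starts at offset 2 + 2 + 8 = 12 and occupies 2 bytes.
Bytes at offsets 12..13: E2 E6.
Little-endian stores the least-significant byte at the lowest address.
Reassemble most-significant byte first: E6 E2 → 0xE6E2.
Top bit is set, so as a signed 16-bit value this is 0xE6E2 − 2^16 = -6430.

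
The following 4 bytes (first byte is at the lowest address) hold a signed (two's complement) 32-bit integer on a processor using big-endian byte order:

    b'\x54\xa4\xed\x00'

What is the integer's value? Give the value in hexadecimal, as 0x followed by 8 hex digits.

0x54A4ED00

In big-endian order the high byte comes first in memory.
The bytes are already most-significant first: 0x54A4ED00.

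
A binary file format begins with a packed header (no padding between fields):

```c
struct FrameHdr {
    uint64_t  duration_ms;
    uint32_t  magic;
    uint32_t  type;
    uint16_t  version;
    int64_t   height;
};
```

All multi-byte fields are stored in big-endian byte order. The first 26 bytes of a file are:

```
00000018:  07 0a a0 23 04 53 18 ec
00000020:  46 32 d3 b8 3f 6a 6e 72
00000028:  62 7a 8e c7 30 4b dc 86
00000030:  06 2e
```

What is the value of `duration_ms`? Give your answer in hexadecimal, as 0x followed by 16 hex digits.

`duration_ms` is the first field, at byte offset 0, occupying 8 bytes.
Bytes at offsets 0..7: 07 0A A0 23 04 53 18 EC.
Big-endian stores the most-significant byte at the lowest address.
The bytes are already most-significant first: 0x070AA023045318EC.

0x070AA023045318EC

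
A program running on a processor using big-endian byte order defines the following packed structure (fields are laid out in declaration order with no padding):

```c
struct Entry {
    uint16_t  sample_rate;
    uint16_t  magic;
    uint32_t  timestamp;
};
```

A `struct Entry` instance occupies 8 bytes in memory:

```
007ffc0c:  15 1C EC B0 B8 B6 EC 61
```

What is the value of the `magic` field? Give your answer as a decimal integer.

60592

`magic` follows `sample_rate` (2 bytes), so it starts at byte offset 2 and occupies 2 bytes.
Bytes at offsets 2..3: EC B0.
Big-endian stores the most-significant byte at the lowest address.
The bytes are already most-significant first: 0xECB0.
0xECB0 = 60592.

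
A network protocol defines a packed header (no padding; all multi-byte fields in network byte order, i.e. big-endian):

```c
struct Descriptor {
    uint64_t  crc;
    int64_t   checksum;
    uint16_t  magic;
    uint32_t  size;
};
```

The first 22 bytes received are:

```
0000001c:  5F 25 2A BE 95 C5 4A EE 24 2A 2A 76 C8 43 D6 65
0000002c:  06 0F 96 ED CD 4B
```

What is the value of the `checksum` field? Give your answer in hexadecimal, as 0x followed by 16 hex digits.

`checksum` follows `crc` (8 bytes), so it starts at byte offset 8 and occupies 8 bytes.
Bytes at offsets 8..15: 24 2A 2A 76 C8 43 D6 65.
Big-endian stores the most-significant byte at the lowest address.
The bytes are already most-significant first: 0x242A2A76C843D665.

0x242A2A76C843D665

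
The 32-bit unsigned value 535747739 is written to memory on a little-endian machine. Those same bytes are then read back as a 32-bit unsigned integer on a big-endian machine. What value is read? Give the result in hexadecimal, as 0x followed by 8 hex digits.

535747739 in 32-bit hexadecimal is 0x1FEEDC9B.
Stored little-endian, the bytes at ascending addresses are 9B DC EE 1F.
Read back as big-endian, the last byte is least significant, giving 0x9BDCEE1F.

0x9BDCEE1F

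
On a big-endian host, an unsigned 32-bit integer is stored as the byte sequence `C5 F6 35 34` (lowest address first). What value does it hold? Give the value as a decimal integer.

3321247028

Big-endian stores the most-significant byte at the lowest address.
The bytes are already most-significant first: 0xC5F63534.
0xC5F63534 = 3321247028.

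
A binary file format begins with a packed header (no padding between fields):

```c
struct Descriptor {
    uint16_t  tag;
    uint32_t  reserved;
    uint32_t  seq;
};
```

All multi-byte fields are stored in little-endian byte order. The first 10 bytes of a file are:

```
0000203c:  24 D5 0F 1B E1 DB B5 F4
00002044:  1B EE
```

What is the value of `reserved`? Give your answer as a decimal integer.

`reserved` follows `tag` (2 bytes), so it starts at byte offset 2 and occupies 4 bytes.
Bytes at offsets 2..5: 0F 1B E1 DB.
Little-endian: lowest address holds the least-significant byte.
Reassemble most-significant byte first: DB E1 1B 0F → 0xDBE11B0F.
0xDBE11B0F = 3688962831.

3688962831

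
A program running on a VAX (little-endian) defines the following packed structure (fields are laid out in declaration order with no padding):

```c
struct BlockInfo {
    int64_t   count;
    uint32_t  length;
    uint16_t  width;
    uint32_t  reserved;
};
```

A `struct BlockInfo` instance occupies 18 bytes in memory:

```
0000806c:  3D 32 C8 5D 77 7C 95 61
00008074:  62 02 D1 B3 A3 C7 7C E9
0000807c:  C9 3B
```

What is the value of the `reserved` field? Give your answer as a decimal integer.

1003088252

`reserved` follows `count` (8 B), `length` (4 B), `width` (2 B), so it starts at offset 8 + 4 + 2 = 14 and occupies 4 bytes.
Bytes at offsets 14..17: 7C E9 C9 3B.
Little-endian: lowest address holds the least-significant byte.
Reassemble most-significant byte first: 3B C9 E9 7C → 0x3BC9E97C.
0x3BC9E97C = 1003088252.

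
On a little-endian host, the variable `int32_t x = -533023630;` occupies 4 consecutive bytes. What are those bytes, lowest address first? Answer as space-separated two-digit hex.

72 B4 3A E0

Two's complement of -533023630 in 32 bits: 533023630 = 0x1FC54B8E; invert → 0xE03AB471; add 1 → 0xE03AB472.
Split into bytes (most-significant first): E0 3A B4 72.
Little-endian: lowest address holds the least-significant byte.
So at ascending addresses the bytes are 72 B4 3A E0.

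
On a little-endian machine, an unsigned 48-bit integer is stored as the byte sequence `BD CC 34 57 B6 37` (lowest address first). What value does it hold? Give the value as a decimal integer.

61256286653629

Little-endian: lowest address holds the least-significant byte.
Reassemble most-significant byte first: 37 B6 57 34 CC BD → 0x37B65734CCBD.
0x37B65734CCBD = 61256286653629.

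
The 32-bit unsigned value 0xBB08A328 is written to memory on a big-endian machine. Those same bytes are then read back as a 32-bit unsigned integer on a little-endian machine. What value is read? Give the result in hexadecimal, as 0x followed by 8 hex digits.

0x28A308BB

Stored big-endian, the bytes at ascending addresses are BB 08 A3 28.
Read back as little-endian, the first byte is least significant, giving 0x28A308BB.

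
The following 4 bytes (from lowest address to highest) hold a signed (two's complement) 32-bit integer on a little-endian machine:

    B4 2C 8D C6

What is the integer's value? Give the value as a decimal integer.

-963826508

In little-endian order the low byte comes first in memory.
Reassemble most-significant byte first: C6 8D 2C B4 → 0xC68D2CB4.
Top bit is set, so as a signed 32-bit value this is 0xC68D2CB4 − 2^32 = -963826508.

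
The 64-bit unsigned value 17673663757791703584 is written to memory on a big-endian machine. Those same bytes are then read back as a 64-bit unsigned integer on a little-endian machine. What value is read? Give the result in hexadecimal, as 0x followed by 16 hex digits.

0x20B2DE728C7745F5

17673663757791703584 in 64-bit hexadecimal is 0xF545778C72DEB220.
Stored big-endian, the bytes at ascending addresses are F5 45 77 8C 72 DE B2 20.
Read back as little-endian, the first byte is least significant, giving 0x20B2DE728C7745F5.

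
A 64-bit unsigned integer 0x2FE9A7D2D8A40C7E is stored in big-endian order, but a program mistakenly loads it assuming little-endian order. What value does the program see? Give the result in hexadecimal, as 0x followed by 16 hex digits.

0x7E0CA4D8D2A7E92F

Stored big-endian, the bytes at ascending addresses are 2F E9 A7 D2 D8 A4 0C 7E.
Read back as little-endian, the first byte is least significant, giving 0x7E0CA4D8D2A7E92F.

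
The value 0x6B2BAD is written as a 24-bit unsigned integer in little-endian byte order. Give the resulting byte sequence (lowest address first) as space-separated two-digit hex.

Split into bytes (most-significant first): 6B 2B AD.
Little-endian: lowest address holds the least-significant byte.
So at ascending addresses the bytes are AD 2B 6B.

AD 2B 6B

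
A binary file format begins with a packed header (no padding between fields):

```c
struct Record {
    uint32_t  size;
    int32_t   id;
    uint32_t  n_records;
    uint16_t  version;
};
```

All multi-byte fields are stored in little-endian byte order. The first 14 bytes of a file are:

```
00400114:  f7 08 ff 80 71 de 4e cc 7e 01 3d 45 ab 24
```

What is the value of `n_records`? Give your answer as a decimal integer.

`n_records` follows `size` (4 B), `id` (4 B), so it starts at offset 4 + 4 = 8 and occupies 4 bytes.
Bytes at offsets 8..11: 7E 01 3D 45.
Little-endian: lowest address holds the least-significant byte.
Reassemble most-significant byte first: 45 3D 01 7E → 0x453D017E.
0x453D017E = 1161625982.

1161625982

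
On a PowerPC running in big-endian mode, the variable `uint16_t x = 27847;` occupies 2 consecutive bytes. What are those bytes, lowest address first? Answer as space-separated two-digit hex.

6C C7

27847 in hexadecimal, padded to 16 bits, is 0x6CC7.
Split into bytes (most-significant first): 6C C7.
Big-endian stores the most-significant byte at the lowest address.
So the memory order matches the most-significant-first order: 6C C7.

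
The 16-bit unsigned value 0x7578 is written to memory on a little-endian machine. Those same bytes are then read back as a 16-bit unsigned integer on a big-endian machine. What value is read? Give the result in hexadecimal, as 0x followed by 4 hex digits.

Stored little-endian, the bytes at ascending addresses are 78 75.
Read back as big-endian, the last byte is least significant, giving 0x7875.

0x7875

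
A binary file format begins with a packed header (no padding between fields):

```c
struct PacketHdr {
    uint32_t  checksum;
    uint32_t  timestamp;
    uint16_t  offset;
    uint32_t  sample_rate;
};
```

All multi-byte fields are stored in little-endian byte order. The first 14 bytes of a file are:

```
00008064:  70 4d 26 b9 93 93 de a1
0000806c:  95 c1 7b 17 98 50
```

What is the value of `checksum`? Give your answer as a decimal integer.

3106295152

`checksum` is the first field, at byte offset 0, occupying 4 bytes.
Bytes at offsets 0..3: 70 4D 26 B9.
Little-endian stores the least-significant byte at the lowest address.
Reassemble most-significant byte first: B9 26 4D 70 → 0xB9264D70.
0xB9264D70 = 3106295152.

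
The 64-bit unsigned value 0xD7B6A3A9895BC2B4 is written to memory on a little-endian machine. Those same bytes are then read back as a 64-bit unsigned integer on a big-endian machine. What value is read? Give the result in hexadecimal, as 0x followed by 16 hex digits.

Stored little-endian, the bytes at ascending addresses are B4 C2 5B 89 A9 A3 B6 D7.
Read back as big-endian, the last byte is least significant, giving 0xB4C25B89A9A3B6D7.

0xB4C25B89A9A3B6D7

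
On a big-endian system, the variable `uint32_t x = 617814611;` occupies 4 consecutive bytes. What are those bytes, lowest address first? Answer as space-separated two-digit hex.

617814611 in hexadecimal, padded to 32 bits, is 0x24D31A53.
Split into bytes (most-significant first): 24 D3 1A 53.
In big-endian order the high byte comes first in memory.
So the memory order matches the most-significant-first order: 24 D3 1A 53.

24 D3 1A 53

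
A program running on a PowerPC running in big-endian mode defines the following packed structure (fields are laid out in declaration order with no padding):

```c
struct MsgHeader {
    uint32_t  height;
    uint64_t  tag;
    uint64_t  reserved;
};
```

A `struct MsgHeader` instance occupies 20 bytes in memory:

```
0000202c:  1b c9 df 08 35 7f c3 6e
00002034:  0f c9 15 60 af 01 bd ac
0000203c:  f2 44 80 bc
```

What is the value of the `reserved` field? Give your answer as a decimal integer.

12610568982110699708

`reserved` follows `height` (4 B), `tag` (8 B), so it starts at offset 4 + 8 = 12 and occupies 8 bytes.
Bytes at offsets 12..19: AF 01 BD AC F2 44 80 BC.
Big-endian stores the most-significant byte at the lowest address.
The bytes are already most-significant first: 0xAF01BDACF24480BC.
0xAF01BDACF24480BC = 12610568982110699708.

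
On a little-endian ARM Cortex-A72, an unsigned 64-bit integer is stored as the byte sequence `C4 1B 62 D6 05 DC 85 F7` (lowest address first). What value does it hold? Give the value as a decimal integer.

17835903816900418500

Little-endian stores the least-significant byte at the lowest address.
Reassemble most-significant byte first: F7 85 DC 05 D6 62 1B C4 → 0xF785DC05D6621BC4.
0xF785DC05D6621BC4 = 17835903816900418500.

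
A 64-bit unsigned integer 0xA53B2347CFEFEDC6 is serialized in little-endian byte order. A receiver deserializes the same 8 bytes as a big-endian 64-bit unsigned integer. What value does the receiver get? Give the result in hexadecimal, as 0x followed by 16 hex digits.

0xC6EDEFCF47233BA5

Stored little-endian, the bytes at ascending addresses are C6 ED EF CF 47 23 3B A5.
Read back as big-endian, the last byte is least significant, giving 0xC6EDEFCF47233BA5.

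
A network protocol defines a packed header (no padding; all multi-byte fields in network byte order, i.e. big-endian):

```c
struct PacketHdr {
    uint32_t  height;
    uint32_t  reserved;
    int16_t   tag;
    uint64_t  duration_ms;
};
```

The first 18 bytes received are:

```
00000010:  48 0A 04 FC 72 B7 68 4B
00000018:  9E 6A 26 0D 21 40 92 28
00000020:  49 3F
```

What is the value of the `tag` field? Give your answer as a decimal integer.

`tag` follows `height` (4 B), `reserved` (4 B), so it starts at offset 4 + 4 = 8 and occupies 2 bytes.
Bytes at offsets 8..9: 9E 6A.
Big-endian: lowest address holds the most-significant byte.
The bytes are already most-significant first: 0x9E6A.
Top bit is set, so as a signed 16-bit value this is 0x9E6A − 2^16 = -24982.

-24982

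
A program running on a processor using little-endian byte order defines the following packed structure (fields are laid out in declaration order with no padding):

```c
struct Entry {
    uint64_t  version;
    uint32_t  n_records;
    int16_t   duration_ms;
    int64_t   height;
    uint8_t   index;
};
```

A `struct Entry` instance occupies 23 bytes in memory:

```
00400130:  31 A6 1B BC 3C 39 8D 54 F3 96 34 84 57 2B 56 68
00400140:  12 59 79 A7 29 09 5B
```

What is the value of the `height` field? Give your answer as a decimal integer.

`height` follows `version` (8 B), `n_records` (4 B), `duration_ms` (2 B), so it starts at offset 8 + 4 + 2 = 14 and occupies 8 bytes.
Bytes at offsets 14..21: 56 68 12 59 79 A7 29 09.
Little-endian stores the least-significant byte at the lowest address.
Reassemble most-significant byte first: 09 29 A7 79 59 12 68 56 → 0x0929A77959126856.
0x0929A77959126856 = 660242960013748310.

660242960013748310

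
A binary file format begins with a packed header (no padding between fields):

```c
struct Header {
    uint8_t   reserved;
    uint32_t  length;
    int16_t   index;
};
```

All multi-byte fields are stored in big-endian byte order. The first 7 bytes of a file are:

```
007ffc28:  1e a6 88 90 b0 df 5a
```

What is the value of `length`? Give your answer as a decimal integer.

2793967792

`length` follows `reserved` (1 byte), so it starts at byte offset 1 and occupies 4 bytes.
Bytes at offsets 1..4: A6 88 90 B0.
Big-endian: lowest address holds the most-significant byte.
The bytes are already most-significant first: 0xA68890B0.
0xA68890B0 = 2793967792.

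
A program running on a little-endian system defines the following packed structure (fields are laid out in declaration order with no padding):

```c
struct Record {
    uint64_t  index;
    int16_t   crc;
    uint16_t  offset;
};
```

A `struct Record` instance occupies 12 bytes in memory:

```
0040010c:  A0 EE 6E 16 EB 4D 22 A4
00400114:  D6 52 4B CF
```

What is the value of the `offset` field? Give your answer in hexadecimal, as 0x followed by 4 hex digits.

0xCF4B

`offset` follows `index` (8 B), `crc` (2 B), so it starts at offset 8 + 2 = 10 and occupies 2 bytes.
Bytes at offsets 10..11: 4B CF.
Little-endian stores the least-significant byte at the lowest address.
Reassemble most-significant byte first: CF 4B → 0xCF4B.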